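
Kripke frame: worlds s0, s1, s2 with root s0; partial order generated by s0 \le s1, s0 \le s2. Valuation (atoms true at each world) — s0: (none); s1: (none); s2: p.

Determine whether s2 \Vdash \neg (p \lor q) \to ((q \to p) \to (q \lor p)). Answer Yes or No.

s2 \Vdash \neg (p \lor q) \to ((q \to p) \to (q \lor p)) vacuously: no world accessible from s2 forces the antecedent \neg (p \lor q).

Yes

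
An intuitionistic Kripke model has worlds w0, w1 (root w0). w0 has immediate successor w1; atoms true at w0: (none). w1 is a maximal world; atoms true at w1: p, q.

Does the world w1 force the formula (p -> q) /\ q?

w1 ||- (p -> q) /\ q since w1 forces both conjuncts.

Yes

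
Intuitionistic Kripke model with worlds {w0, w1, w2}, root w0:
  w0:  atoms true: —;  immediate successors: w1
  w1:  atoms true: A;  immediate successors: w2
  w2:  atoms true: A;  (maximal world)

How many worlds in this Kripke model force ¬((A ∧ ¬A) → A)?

w0: does not force it — w0 ⊮ ¬((A ∧ ¬A) → A) since w0 is accessible from w0 and w0 ⊩ (A ∧ ¬A) → A.
w1: does not force it — w1 ⊮ ¬((A ∧ ¬A) → A) since w1 is accessible from w1 and w1 ⊩ (A ∧ ¬A) → A.
w2: does not force it — w2 ⊮ ¬((A ∧ ¬A) → A) since w2 is accessible from w2 and w2 ⊩ (A ∧ ¬A) → A.
Worlds forcing the formula: { }.

0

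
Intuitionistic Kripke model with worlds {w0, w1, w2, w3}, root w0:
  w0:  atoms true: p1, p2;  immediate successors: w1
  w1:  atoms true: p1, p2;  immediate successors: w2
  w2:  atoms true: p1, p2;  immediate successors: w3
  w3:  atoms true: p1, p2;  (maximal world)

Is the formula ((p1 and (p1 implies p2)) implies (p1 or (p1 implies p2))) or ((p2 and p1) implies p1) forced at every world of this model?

Yes

w0 forces ((p1 and (p1 implies p2)) implies (p1 or (p1 implies p2))) or ((p2 and p1) implies p1) via the disjunct (p1 and (p1 implies p2)) implies (p1 or (p1 implies p2)).
Since the root w0 forces ((p1 and (p1 implies p2)) implies (p1 or (p1 implies p2))) or ((p2 and p1) implies p1) and forcing is persistent (monotone upward), every world forces it.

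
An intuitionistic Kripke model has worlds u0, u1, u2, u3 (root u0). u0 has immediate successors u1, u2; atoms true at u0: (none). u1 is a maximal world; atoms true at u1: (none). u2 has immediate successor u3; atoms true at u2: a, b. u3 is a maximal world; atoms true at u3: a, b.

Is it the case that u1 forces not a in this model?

Yes

u1 forces not a: no world accessible from u1 forces a.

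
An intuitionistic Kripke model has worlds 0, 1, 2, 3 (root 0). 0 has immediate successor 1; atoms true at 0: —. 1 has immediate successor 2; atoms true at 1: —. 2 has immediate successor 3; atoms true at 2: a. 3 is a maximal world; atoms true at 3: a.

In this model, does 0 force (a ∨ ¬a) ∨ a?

0 ⊮ (a ∨ ¬a) ∨ a: neither disjunct is forced at 0.
0 ⊮ a ∨ ¬a: neither disjunct is forced at 0.
0 lacks atom a, so 0 ⊮ a.

No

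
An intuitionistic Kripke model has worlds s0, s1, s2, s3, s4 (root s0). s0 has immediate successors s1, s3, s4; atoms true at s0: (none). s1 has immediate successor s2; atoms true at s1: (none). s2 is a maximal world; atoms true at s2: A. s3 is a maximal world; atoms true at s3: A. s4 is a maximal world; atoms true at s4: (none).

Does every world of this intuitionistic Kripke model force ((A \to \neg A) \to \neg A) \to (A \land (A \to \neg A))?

No

Not every world: s0 \nVdash ((A \to \neg A) \to \neg A) \to (A \land (A \to \neg A)).
s0 \nVdash ((A \to \neg A) \to \neg A) \to (A \land (A \to \neg A)): already at s0 itself, s0 \Vdash (A \to \neg A) \to \neg A but s0 \nVdash A \land (A \to \neg A).
s0 \nVdash A \land (A \to \neg A) since s0 fails A.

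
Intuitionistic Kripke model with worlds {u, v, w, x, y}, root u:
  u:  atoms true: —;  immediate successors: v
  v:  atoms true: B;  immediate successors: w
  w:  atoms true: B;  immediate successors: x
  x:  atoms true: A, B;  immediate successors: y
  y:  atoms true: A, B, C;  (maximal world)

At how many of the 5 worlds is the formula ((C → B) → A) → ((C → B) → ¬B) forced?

0

u: does not force it — u ⊮ ((C → B) → A) → ((C → B) → ¬B): at the accessible world x, x ⊩ (C → B) → A but x ⊮ (C → B) → ¬B.
v: does not force it — v ⊮ ((C → B) → A) → ((C → B) → ¬B): at the accessible world x, x ⊩ (C → B) → A but x ⊮ (C → B) → ¬B.
w: does not force it.
x: does not force it.
y: does not force it.
Worlds forcing the formula: { }.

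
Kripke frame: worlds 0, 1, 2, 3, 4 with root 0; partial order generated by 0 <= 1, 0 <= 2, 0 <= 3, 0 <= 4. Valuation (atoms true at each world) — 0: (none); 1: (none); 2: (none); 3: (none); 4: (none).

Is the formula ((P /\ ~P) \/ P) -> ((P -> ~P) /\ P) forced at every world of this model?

0 ||- ((P /\ ~P) \/ P) -> ((P -> ~P) /\ P) vacuously: no world accessible from 0 forces the antecedent (P /\ ~P) \/ P.
Since the root 0 forces ((P /\ ~P) \/ P) -> ((P -> ~P) /\ P) and forcing is persistent (monotone upward), every world forces it.

Yes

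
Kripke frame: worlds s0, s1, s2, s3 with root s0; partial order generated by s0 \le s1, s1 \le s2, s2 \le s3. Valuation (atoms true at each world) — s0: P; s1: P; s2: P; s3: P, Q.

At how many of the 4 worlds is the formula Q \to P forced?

4

s0: forces it.
s1: forces it.
s2: forces it.
s3: forces it.
Worlds forcing the formula: {s0, s1, s2, s3}.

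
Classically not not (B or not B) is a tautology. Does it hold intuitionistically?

This is the double negation of excluded middle, which is intuitionistically derivable.
Assuming not (B or not B): from B we'd get B or not B, so not B; but then B or not B again — contradiction. Hence not not (B or not B).

Yes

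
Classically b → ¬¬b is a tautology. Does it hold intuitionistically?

This is double-negation introduction, which is intuitionistically derivable.
If a world forces b then every accessible world forces b (persistence), so none forces ¬b; hence ¬¬b.

Yes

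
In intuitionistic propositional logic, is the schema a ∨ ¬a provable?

This is the law of excluded middle, which is not intuitionistically valid.
A Kripke countermodel: worlds w0, w1; order generated by w0 ≤ w1; atoms true at each world — w0:{}; w1:{a}.
w0 ⊮ a ∨ ¬a: neither disjunct is forced at w0.
w0 lacks atom a, so w0 ⊮ a.
So the root w0 does not force the formula.

No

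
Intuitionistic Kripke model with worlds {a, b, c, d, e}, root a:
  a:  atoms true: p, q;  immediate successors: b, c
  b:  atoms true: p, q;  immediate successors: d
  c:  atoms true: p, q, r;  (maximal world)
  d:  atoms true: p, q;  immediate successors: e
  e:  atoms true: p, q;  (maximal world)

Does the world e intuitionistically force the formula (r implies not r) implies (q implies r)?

e does not force (r implies not r) implies (q implies r): already at e itself, e forces r implies not r but e does not force q implies r.
e does not force q implies r: already at e itself, e forces q but e does not force r.
e lacks atom r, so e does not force r.

No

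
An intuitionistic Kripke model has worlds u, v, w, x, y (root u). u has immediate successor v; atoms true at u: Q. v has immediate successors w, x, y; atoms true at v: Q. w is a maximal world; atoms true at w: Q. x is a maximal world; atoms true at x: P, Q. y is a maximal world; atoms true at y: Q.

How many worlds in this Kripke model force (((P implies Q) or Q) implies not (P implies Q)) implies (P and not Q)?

u: forces it.
v: forces it.
w: forces it.
x: forces it.
y: forces it.
Worlds forcing the formula: {u, v, w, x, y}.

5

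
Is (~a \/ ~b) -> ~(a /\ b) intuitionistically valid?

This is a constructively valid De Morgan direction (disjunction of negations to negated conjunction), which is intuitionistically derivable.
If ~a holds at a world then no accessible world forces a, hence none forces a /\ b; likewise for ~b.

Yes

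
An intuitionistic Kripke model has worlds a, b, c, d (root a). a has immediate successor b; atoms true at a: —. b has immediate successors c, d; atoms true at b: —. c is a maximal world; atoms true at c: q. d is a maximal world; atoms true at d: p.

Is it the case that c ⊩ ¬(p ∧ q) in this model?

c ⊩ ¬(p ∧ q): no world accessible from c forces p ∧ q.

Yes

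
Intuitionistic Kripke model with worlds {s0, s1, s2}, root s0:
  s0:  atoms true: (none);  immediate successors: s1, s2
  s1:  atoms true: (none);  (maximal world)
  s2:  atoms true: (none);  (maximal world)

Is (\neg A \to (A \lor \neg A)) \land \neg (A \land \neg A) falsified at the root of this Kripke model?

No

s0 \Vdash (\neg A \to (A \lor \neg A)) \land \neg (A \land \neg A) since s0 forces both conjuncts.
So the root s0 forces (\neg A \to (A \lor \neg A)) \land \neg (A \land \neg A); the model is not a countermodel.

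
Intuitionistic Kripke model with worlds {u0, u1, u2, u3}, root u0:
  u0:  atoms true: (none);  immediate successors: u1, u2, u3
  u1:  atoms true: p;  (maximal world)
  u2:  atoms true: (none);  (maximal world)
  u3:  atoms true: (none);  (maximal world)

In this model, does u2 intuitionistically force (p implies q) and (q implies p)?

Yes

u2 forces (p implies q) and (q implies p) since u2 forces both conjuncts.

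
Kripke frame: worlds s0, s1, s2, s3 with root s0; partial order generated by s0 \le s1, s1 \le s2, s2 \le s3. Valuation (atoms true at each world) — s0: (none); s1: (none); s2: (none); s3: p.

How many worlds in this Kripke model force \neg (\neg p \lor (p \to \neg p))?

s0: forces it.
s1: forces it.
s2: forces it.
s3: forces it.
Worlds forcing the formula: {s0, s1, s2, s3}.

4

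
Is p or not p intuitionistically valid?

This is the law of excluded middle, which is not intuitionistically valid.
A Kripke countermodel: worlds u0, u1; order generated by u0 <= u1; atoms true at each world — u0:{}; u1:{p}.
u0 does not force p or not p: neither disjunct is forced at u0.
u0 lacks atom p, so u0 does not force p.
So the root u0 does not force the formula.

No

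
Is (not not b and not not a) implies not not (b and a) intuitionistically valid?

This is the distribution of double negation over conjunction, which is intuitionistically derivable.
Assume not not b, not not a, and not (b and a). From b we'd get not a (since b and a is refuted), contradicting not not a; so not b, contradicting not not b.

Yes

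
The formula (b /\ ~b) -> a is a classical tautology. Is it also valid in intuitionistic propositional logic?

Yes

This is an instance of ex falso quodlibet, which is intuitionistically derivable.
No world can force both b and ~b, so the antecedent b /\ ~b is never forced and the implication holds vacuously at every world.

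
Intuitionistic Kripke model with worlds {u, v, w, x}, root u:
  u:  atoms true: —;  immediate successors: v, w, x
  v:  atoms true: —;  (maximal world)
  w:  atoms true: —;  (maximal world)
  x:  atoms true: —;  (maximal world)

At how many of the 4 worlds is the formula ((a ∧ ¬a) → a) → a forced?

0

u: does not force it — u ⊮ ((a ∧ ¬a) → a) → a: already at u itself, u ⊩ (a ∧ ¬a) → a but u ⊮ a.
v: does not force it — v ⊮ ((a ∧ ¬a) → a) → a: already at v itself, v ⊩ (a ∧ ¬a) → a but v ⊮ a.
w: does not force it — w ⊮ ((a ∧ ¬a) → a) → a: already at w itself, w ⊩ (a ∧ ¬a) → a but w ⊮ a.
x: does not force it.
Worlds forcing the formula: { }.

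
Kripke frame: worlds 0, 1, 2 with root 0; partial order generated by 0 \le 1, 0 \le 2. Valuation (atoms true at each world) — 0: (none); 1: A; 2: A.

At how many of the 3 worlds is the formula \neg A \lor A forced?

0: does not force it — 0 \nVdash \neg A \lor A: neither disjunct is forced at 0.
1: forces it.
2: forces it.
Worlds forcing the formula: {1, 2}.

2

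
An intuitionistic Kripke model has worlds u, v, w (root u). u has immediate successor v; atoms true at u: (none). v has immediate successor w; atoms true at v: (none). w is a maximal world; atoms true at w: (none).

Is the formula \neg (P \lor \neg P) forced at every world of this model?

No

Not every world: u \nVdash \neg (P \lor \neg P).
u \nVdash \neg (P \lor \neg P) since u is accessible from u and u \Vdash P \lor \neg P.
u \Vdash P \lor \neg P via the disjunct \neg P.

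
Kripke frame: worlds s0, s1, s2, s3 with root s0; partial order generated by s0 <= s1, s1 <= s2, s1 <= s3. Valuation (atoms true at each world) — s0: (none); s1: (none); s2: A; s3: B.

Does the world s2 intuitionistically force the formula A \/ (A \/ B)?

s2 ||- A \/ (A \/ B) via the disjunct A.

Yes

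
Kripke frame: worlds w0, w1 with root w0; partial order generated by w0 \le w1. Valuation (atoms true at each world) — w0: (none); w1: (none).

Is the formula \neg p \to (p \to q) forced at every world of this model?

w0 \Vdash \neg p \to (p \to q): every world accessible from w0 that forces \neg p (namely w0, w1) also forces p \to q.
Since the root w0 forces \neg p \to (p \to q) and forcing is persistent (monotone upward), every world forces it.

Yes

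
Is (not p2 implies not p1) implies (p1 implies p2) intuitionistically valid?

No

This is the converse of contraposition, which is not intuitionistically valid.
A Kripke countermodel: worlds u, v; order generated by u <= v; atoms true at each world — u:{p1}; v:{p1,p2}.
u does not force (not p2 implies not p1) implies (p1 implies p2): already at u itself, u forces not p2 implies not p1 but u does not force p1 implies p2.
u does not force p1 implies p2: already at u itself, u forces p1 but u does not force p2.
u lacks atom p2, so u does not force p2.
So the root u does not force the formula.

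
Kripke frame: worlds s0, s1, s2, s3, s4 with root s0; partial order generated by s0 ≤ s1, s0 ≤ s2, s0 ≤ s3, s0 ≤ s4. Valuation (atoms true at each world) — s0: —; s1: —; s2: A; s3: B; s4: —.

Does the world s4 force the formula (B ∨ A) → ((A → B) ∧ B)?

Yes

s4 ⊩ (B ∨ A) → ((A → B) ∧ B) vacuously: no world accessible from s4 forces the antecedent B ∨ A.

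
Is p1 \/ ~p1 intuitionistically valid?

This is the law of excluded middle, which is not intuitionistically valid.
A Kripke countermodel: worlds a, b; order generated by a <= b; atoms true at each world — a:{}; b:{p1}.
a ||-/- p1 \/ ~p1: neither disjunct is forced at a.
a lacks atom p1, so a ||-/- p1.
So the root a does not force the formula.

No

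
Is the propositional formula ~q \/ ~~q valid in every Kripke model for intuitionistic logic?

No

This is the weak law of excluded middle, which is not intuitionistically valid.
A Kripke countermodel: worlds 0, 1, 2; order generated by 0 <= 1, 0 <= 2; atoms true at each world — 0:{}; 1:{q}; 2:{}.
0 ||-/- ~q \/ ~~q: neither disjunct is forced at 0.
0 ||-/- ~q since 1 is accessible from 0 and 1 ||- q.
So the root 0 does not force the formula.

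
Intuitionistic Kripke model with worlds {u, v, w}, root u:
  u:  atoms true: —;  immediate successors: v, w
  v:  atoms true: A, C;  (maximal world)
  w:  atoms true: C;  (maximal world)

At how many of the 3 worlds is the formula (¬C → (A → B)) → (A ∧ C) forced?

1

u: does not force it — u ⊮ (¬C → (A → B)) → (A ∧ C): already at u itself, u ⊩ ¬C → (A → B) but u ⊮ A ∧ C.
v: forces it.
w: does not force it — w ⊮ (¬C → (A → B)) → (A ∧ C): already at w itself, w ⊩ ¬C → (A → B) but w ⊮ A ∧ C.
Worlds forcing the formula: {v}.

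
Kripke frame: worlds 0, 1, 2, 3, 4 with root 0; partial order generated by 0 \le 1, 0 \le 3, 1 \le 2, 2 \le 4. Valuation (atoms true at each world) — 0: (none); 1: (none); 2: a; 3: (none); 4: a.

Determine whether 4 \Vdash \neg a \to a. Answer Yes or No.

Yes

4 \Vdash \neg a \to a vacuously: no world accessible from 4 forces the antecedent \neg a.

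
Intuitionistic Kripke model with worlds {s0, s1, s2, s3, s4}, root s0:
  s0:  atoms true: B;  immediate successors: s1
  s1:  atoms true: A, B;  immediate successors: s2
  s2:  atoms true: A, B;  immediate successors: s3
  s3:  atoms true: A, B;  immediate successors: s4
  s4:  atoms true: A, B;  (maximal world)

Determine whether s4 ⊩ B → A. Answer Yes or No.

s4 ⊩ B → A: every world accessible from s4 that forces B (namely s4) also forces A.

Yes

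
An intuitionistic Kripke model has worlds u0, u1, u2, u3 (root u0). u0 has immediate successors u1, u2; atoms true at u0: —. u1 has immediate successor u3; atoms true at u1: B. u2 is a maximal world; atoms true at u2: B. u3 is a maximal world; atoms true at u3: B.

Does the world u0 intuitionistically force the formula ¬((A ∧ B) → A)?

u0 ⊮ ¬((A ∧ B) → A) since u0 is accessible from u0 and u0 ⊩ (A ∧ B) → A.
u0 ⊩ (A ∧ B) → A vacuously: no world accessible from u0 forces the antecedent A ∧ B.

No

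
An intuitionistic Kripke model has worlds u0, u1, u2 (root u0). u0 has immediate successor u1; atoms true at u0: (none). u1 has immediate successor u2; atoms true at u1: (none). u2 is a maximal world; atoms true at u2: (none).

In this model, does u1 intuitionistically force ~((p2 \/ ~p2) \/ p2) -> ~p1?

Yes

u1 ||- ~((p2 \/ ~p2) \/ p2) -> ~p1 vacuously: no world accessible from u1 forces the antecedent ~((p2 \/ ~p2) \/ p2).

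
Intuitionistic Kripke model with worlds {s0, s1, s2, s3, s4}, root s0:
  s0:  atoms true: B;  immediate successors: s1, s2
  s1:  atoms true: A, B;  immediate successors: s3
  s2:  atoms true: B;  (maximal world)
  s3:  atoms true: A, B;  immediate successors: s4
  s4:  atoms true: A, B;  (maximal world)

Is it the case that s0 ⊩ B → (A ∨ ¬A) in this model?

No

s0 ⊮ B → (A ∨ ¬A): already at s0 itself, s0 ⊩ B but s0 ⊮ A ∨ ¬A.
s0 ⊮ A ∨ ¬A: neither disjunct is forced at s0.
s0 lacks atom A, so s0 ⊮ A.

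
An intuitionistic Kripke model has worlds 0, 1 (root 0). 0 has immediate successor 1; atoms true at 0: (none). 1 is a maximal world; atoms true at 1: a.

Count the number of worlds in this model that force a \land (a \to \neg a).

0

0: does not force it — 0 \nVdash a \land (a \to \neg a) since 0 fails a.
1: does not force it — 1 \nVdash a \land (a \to \neg a) since 1 fails a \to \neg a.
Worlds forcing the formula: { }.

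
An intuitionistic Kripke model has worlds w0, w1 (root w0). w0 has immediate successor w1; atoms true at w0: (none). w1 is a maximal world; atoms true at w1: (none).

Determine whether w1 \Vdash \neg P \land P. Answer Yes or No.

No

w1 \nVdash \neg P \land P since w1 fails P.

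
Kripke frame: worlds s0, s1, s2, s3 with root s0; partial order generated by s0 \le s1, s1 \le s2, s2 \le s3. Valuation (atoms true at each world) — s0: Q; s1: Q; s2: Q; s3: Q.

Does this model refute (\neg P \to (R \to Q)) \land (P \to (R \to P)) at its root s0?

No

s0 \Vdash (\neg P \to (R \to Q)) \land (P \to (R \to P)) since s0 forces both conjuncts.
So the root s0 forces (\neg P \to (R \to Q)) \land (P \to (R \to P)); the model is not a countermodel.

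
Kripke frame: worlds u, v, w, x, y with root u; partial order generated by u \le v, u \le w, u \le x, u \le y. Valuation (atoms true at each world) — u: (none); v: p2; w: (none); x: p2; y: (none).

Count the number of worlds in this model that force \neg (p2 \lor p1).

u: does not force it — u \nVdash \neg (p2 \lor p1) since v is accessible from u and v \Vdash p2 \lor p1.
v: does not force it — v \nVdash \neg (p2 \lor p1) since v is accessible from v and v \Vdash p2 \lor p1.
w: forces it.
x: does not force it — x \nVdash \neg (p2 \lor p1) since x is accessible from x and x \Vdash p2 \lor p1.
y: forces it.
Worlds forcing the formula: {w, y}.

2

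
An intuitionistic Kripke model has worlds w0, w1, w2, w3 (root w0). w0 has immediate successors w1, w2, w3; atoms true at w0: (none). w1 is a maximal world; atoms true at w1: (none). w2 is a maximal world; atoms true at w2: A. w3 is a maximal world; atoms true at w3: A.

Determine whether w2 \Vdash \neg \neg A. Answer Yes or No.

w2 \Vdash \neg \neg A: no world accessible from w2 forces \neg A.

Yes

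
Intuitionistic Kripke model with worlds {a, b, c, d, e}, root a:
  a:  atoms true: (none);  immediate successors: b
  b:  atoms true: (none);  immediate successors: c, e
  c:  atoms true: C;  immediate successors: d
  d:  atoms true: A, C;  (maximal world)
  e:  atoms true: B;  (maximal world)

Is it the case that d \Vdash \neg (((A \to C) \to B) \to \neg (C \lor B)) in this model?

No

d \nVdash \neg (((A \to C) \to B) \to \neg (C \lor B)) since d is accessible from d and d \Vdash ((A \to C) \to B) \to \neg (C \lor B).
d \Vdash ((A \to C) \to B) \to \neg (C \lor B) vacuously: no world accessible from d forces the antecedent (A \to C) \to B.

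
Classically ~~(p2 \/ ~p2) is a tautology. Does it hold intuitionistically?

This is the double negation of excluded middle, which is intuitionistically derivable.
Assuming ~(p2 \/ ~p2): from p2 we'd get p2 \/ ~p2, so ~p2; but then p2 \/ ~p2 again — contradiction. Hence ~~(p2 \/ ~p2).

Yes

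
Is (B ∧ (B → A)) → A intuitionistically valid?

Yes

This is modus ponens in implicational form, which is intuitionistically derivable.
If a world forces B and B → A, then applying the implication at that world (which is accessible from itself) gives A.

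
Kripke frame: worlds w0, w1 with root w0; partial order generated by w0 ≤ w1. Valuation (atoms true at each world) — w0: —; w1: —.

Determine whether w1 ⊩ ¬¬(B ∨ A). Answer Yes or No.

w1 ⊮ ¬¬(B ∨ A) since w1 is accessible from w1 and w1 ⊩ ¬(B ∨ A).
w1 ⊩ ¬(B ∨ A): no world accessible from w1 forces B ∨ A.

No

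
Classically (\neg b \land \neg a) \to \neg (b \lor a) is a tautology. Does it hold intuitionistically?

Yes

This is a constructively valid De Morgan direction (conjunction of negations to negated disjunction), which is intuitionistically derivable.
If both \neg b and \neg a hold at a world, no accessible world forces b or forces a, so none forces b \lor a.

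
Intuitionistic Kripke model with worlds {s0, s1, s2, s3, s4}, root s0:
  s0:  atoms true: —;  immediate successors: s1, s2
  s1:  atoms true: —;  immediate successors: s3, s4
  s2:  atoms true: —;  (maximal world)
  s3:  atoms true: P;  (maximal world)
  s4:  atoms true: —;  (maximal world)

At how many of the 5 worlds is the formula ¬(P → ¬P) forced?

1

s0: does not force it — s0 ⊮ ¬(P → ¬P) since s2 is accessible from s0 and s2 ⊩ P → ¬P.
s1: does not force it — s1 ⊮ ¬(P → ¬P) since s4 is accessible from s1 and s4 ⊩ P → ¬P.
s2: does not force it.
s3: forces it.
s4: does not force it.
Worlds forcing the formula: {s3}.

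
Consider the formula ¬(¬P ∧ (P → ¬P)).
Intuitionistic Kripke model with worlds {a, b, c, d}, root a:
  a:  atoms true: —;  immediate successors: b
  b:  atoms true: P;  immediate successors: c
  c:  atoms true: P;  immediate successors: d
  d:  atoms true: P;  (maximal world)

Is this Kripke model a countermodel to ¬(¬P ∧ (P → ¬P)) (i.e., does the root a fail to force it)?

a ⊩ ¬(¬P ∧ (P → ¬P)): no world accessible from a forces ¬P ∧ (P → ¬P).
So the root a forces ¬(¬P ∧ (P → ¬P)); the model is not a countermodel.

No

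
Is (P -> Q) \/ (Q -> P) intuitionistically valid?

This is the Gödel–Dummett linearity axiom, which is not intuitionistically valid.
A Kripke countermodel: worlds a, b, c; order generated by a <= b, a <= c; atoms true at each world — a:{}; b:{P}; c:{Q}.
a ||-/- (P -> Q) \/ (Q -> P): neither disjunct is forced at a.
a ||-/- P -> Q: at the accessible world b, b ||- P but b ||-/- Q.
b lacks atom Q, so b ||-/- Q.
So the root a does not force the formula.

No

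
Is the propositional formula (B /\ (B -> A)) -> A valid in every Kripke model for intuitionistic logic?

Yes

This is modus ponens in implicational form, which is intuitionistically derivable.
If a world forces B and B -> A, then applying the implication at that world (which is accessible from itself) gives A.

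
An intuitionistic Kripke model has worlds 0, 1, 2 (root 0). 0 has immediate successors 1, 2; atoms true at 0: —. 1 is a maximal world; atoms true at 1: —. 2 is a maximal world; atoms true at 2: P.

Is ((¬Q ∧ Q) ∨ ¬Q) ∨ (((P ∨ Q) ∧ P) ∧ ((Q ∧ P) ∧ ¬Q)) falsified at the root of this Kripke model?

No

0 ⊩ ((¬Q ∧ Q) ∨ ¬Q) ∨ (((P ∨ Q) ∧ P) ∧ ((Q ∧ P) ∧ ¬Q)) via the disjunct (¬Q ∧ Q) ∨ ¬Q.
So the root 0 forces ((¬Q ∧ Q) ∨ ¬Q) ∨ (((P ∨ Q) ∧ P) ∧ ((Q ∧ P) ∧ ¬Q)); the model is not a countermodel.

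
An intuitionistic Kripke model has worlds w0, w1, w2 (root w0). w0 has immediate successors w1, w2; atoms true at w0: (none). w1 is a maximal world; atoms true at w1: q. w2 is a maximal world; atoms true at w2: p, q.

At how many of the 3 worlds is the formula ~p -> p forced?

1

w0: does not force it — w0 ||-/- ~p -> p: at the accessible world w1, w1 ||- ~p but w1 ||-/- p.
w1: does not force it — w1 ||-/- ~p -> p: already at w1 itself, w1 ||- ~p but w1 ||-/- p.
w2: forces it.
Worlds forcing the formula: {w2}.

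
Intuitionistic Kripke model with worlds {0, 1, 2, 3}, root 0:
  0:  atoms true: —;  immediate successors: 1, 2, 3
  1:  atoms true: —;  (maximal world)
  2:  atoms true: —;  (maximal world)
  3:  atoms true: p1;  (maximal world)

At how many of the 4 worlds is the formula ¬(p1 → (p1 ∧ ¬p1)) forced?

1

0: does not force it — 0 ⊮ ¬(p1 → (p1 ∧ ¬p1)) since 1 is accessible from 0 and 1 ⊩ p1 → (p1 ∧ ¬p1).
1: does not force it — 1 ⊮ ¬(p1 → (p1 ∧ ¬p1)) since 1 is accessible from 1 and 1 ⊩ p1 → (p1 ∧ ¬p1).
2: does not force it — 2 ⊮ ¬(p1 → (p1 ∧ ¬p1)) since 2 is accessible from 2 and 2 ⊩ p1 → (p1 ∧ ¬p1).
3: forces it.
Worlds forcing the formula: {3}.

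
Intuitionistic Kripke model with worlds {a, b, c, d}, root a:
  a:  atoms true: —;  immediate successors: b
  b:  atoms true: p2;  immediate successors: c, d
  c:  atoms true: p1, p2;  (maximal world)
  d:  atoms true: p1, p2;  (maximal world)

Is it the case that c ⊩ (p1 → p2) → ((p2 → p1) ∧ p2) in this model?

Yes

c ⊩ (p1 → p2) → ((p2 → p1) ∧ p2): every world accessible from c that forces p1 → p2 (namely c) also forces (p2 → p1) ∧ p2.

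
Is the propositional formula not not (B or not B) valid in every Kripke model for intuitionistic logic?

This is the double negation of excluded middle, which is intuitionistically derivable.
Assuming not (B or not B): from B we'd get B or not B, so not B; but then B or not B again — contradiction. Hence not not (B or not B).

Yes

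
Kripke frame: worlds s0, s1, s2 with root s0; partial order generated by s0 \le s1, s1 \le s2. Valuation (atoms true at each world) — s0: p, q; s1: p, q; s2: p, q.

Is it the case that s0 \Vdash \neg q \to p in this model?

Yes

s0 \Vdash \neg q \to p vacuously: no world accessible from s0 forces the antecedent \neg q.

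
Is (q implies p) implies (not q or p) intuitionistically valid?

This is the material-implication-as-disjunction principle, which is not intuitionistically valid.
A Kripke countermodel: worlds s0, s1; order generated by s0 <= s1; atoms true at each world — s0:{}; s1:{p,q}.
s0 does not force (q implies p) implies (not q or p): already at s0 itself, s0 forces q implies p but s0 does not force not q or p.
s0 does not force not q or p: neither disjunct is forced at s0.
s0 does not force not q since s1 is accessible from s0 and s1 forces q.
So the root s0 does not force the formula.

No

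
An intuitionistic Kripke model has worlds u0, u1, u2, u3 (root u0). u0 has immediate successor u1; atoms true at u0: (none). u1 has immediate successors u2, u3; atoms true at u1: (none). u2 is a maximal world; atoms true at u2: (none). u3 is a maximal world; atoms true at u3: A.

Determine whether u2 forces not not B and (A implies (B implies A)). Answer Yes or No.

No

u2 does not force not not B and (A implies (B implies A)) since u2 fails not not B.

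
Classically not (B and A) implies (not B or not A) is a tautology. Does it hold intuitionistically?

This is the constructively invalid direction of De Morgan's law for conjunction, which is not intuitionistically valid.
A Kripke countermodel: worlds w0, w1, w2; order generated by w0 <= w1, w0 <= w2; atoms true at each world — w0:{}; w1:{B}; w2:{A}.
w0 does not force not (B and A) implies (not B or not A): already at w0 itself, w0 forces not (B and A) but w0 does not force not B or not A.
w0 does not force not B or not A: neither disjunct is forced at w0.
w0 does not force not B since w1 is accessible from w0 and w1 forces B.
So the root w0 does not force the formula.

No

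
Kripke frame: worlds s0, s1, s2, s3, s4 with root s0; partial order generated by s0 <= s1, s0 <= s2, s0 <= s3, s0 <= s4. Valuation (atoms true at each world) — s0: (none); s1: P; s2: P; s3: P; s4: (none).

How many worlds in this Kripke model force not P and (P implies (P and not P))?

s0: does not force it — s0 does not force not P and (P implies (P and not P)) since s0 fails not P.
s1: does not force it.
s2: does not force it.
s3: does not force it.
s4: forces it.
Worlds forcing the formula: {s4}.

1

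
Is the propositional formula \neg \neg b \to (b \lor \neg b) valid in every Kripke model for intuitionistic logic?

This is a variant of double-negation elimination (deriving excluded middle from double negation), which is not intuitionistically valid.
A Kripke countermodel: worlds u, v; order generated by u \le v; atoms true at each world — u:{}; v:{b}.
u \nVdash \neg \neg b \to (b \lor \neg b): already at u itself, u \Vdash \neg \neg b but u \nVdash b \lor \neg b.
u \nVdash b \lor \neg b: neither disjunct is forced at u.
u lacks atom b, so u \nVdash b.
So the root u does not force the formula.

No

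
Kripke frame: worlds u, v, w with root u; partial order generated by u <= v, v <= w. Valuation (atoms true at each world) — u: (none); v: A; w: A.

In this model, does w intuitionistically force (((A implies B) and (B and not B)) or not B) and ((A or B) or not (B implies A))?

w forces (((A implies B) and (B and not B)) or not B) and ((A or B) or not (B implies A)) since w forces both conjuncts.

Yes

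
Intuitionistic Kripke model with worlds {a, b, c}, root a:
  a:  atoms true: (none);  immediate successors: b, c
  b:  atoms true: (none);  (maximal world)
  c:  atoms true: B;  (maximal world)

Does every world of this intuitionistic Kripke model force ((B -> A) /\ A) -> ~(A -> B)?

Yes

a ||- ((B -> A) /\ A) -> ~(A -> B) vacuously: no world accessible from a forces the antecedent (B -> A) /\ A.
Since the root a forces ((B -> A) /\ A) -> ~(A -> B) and forcing is persistent (monotone upward), every world forces it.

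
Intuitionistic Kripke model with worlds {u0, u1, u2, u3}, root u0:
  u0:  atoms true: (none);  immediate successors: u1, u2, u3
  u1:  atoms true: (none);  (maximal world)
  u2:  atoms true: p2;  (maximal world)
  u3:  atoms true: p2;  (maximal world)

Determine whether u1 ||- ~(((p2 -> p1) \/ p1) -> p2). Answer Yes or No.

Yes

u1 ||- ~(((p2 -> p1) \/ p1) -> p2): no world accessible from u1 forces ((p2 -> p1) \/ p1) -> p2.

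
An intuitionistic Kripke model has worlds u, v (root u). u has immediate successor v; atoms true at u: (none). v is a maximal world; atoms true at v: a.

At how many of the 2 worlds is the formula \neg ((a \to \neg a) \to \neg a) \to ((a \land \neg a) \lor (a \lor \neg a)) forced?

2

u: forces it.
v: forces it.
Worlds forcing the formula: {u, v}.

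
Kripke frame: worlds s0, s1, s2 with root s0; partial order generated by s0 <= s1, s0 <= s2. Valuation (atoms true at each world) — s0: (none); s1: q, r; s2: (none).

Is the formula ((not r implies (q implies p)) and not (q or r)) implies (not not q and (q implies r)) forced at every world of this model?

Not every world: s0 does not force ((not r implies (q implies p)) and not (q or r)) implies (not not q and (q implies r)).
s0 does not force ((not r implies (q implies p)) and not (q or r)) implies (not not q and (q implies r)): at the accessible world s2, s2 forces (not r implies (q implies p)) and not (q or r) but s2 does not force not not q and (q implies r).
s2 does not force not not q and (q implies r) since s2 fails not not q.

No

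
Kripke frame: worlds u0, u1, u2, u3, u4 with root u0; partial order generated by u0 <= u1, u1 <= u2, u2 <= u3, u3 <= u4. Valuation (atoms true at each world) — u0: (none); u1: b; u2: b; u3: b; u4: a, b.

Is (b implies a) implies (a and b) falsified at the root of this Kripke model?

No

u0 forces (b implies a) implies (a and b): every world accessible from u0 that forces b implies a (namely u4) also forces a and b.
So the root u0 forces (b implies a) implies (a and b); the model is not a countermodel.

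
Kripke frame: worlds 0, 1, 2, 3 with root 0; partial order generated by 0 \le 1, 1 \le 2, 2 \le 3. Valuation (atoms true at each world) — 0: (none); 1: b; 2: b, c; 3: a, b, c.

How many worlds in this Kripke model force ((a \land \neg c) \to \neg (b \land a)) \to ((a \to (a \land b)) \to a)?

1

0: does not force it — 0 \nVdash ((a \land \neg c) \to \neg (b \land a)) \to ((a \to (a \land b)) \to a): already at 0 itself, 0 \Vdash (a \land \neg c) \to \neg (b \land a) but 0 \nVdash (a \to (a \land b)) \to a.
1: does not force it — 1 \nVdash ((a \land \neg c) \to \neg (b \land a)) \to ((a \to (a \land b)) \to a): already at 1 itself, 1 \Vdash (a \land \neg c) \to \neg (b \land a) but 1 \nVdash (a \to (a \land b)) \to a.
2: does not force it — 2 \nVdash ((a \land \neg c) \to \neg (b \land a)) \to ((a \to (a \land b)) \to a): already at 2 itself, 2 \Vdash (a \land \neg c) \to \neg (b \land a) but 2 \nVdash (a \to (a \land b)) \to a.
3: forces it.
Worlds forcing the formula: {3}.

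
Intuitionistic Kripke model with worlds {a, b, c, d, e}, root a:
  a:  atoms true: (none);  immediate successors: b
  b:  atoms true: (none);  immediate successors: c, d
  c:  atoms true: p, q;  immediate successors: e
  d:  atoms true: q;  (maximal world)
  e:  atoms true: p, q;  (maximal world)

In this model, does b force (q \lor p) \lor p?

No

b \nVdash (q \lor p) \lor p: neither disjunct is forced at b.
b \nVdash q \lor p: neither disjunct is forced at b.
b lacks atom q, so b \nVdash q.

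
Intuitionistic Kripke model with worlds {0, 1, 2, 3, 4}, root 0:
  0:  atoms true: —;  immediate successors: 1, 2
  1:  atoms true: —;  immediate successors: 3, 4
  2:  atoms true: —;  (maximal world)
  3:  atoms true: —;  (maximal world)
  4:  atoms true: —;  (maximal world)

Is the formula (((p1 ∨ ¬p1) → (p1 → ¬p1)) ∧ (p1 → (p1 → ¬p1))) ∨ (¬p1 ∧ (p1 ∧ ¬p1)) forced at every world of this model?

0 ⊩ (((p1 ∨ ¬p1) → (p1 → ¬p1)) ∧ (p1 → (p1 → ¬p1))) ∨ (¬p1 ∧ (p1 ∧ ¬p1)) via the disjunct ((p1 ∨ ¬p1) → (p1 → ¬p1)) ∧ (p1 → (p1 → ¬p1)).
Since the root 0 forces (((p1 ∨ ¬p1) → (p1 → ¬p1)) ∧ (p1 → (p1 → ¬p1))) ∨ (¬p1 ∧ (p1 ∧ ¬p1)) and forcing is persistent (monotone upward), every world forces it.

Yes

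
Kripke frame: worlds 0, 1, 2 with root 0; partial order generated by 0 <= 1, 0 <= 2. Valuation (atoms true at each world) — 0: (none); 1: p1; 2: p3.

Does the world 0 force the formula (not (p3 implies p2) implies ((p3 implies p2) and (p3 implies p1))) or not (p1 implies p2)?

0 does not force (not (p3 implies p2) implies ((p3 implies p2) and (p3 implies p1))) or not (p1 implies p2): neither disjunct is forced at 0.
0 does not force not (p3 implies p2) implies ((p3 implies p2) and (p3 implies p1)): at the accessible world 2, 2 forces not (p3 implies p2) but 2 does not force (p3 implies p2) and (p3 implies p1).
2 does not force (p3 implies p2) and (p3 implies p1) since 2 fails p3 implies p2.

No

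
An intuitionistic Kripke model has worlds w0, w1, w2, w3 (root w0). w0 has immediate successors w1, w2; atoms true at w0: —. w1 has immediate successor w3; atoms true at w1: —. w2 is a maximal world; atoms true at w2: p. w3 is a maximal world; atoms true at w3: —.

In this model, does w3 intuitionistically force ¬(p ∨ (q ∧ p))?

w3 ⊩ ¬(p ∨ (q ∧ p)): no world accessible from w3 forces p ∨ (q ∧ p).

Yes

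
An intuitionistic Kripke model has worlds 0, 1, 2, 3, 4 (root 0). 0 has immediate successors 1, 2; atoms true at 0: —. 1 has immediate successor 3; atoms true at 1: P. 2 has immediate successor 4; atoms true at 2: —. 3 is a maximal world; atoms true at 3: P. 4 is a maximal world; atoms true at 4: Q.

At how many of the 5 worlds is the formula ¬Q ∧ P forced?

2

0: does not force it — 0 ⊮ ¬Q ∧ P since 0 fails ¬Q.
1: forces it.
2: does not force it — 2 ⊮ ¬Q ∧ P since 2 fails ¬Q.
3: forces it.
4: does not force it.
Worlds forcing the formula: {1, 3}.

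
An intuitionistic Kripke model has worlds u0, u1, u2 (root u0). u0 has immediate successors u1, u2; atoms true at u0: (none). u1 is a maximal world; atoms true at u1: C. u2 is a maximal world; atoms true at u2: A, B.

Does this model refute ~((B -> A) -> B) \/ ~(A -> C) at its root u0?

u0 ||-/- ~((B -> A) -> B) \/ ~(A -> C): neither disjunct is forced at u0.
u0 ||-/- ~((B -> A) -> B) since u2 is accessible from u0 and u2 ||- (B -> A) -> B.
u2 ||- (B -> A) -> B: every world accessible from u2 that forces B -> A (namely u2) also forces B.
So the root u0 does not force ~((B -> A) -> B) \/ ~(A -> C); the model is a countermodel.

Yes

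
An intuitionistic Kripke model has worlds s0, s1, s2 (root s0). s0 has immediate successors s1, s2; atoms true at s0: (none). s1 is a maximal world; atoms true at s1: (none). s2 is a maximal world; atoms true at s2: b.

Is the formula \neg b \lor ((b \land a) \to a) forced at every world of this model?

Yes

s0 \Vdash \neg b \lor ((b \land a) \to a) via the disjunct (b \land a) \to a.
Since the root s0 forces \neg b \lor ((b \land a) \to a) and forcing is persistent (monotone upward), every world forces it.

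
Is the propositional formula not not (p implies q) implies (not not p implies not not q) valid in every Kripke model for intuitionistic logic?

Yes

This is the distribution of double negation over implication, which is intuitionistically derivable.
Assume not not (p implies q) and not not p; suppose not q. Then p implies q would give not p (by contraposition), contradicting not not p; so not (p implies q), contradicting not not (p implies q). Hence not not q.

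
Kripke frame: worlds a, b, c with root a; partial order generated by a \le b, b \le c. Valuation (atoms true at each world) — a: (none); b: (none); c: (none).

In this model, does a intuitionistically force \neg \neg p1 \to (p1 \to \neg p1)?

a \Vdash \neg \neg p1 \to (p1 \to \neg p1) vacuously: no world accessible from a forces the antecedent \neg \neg p1.

Yes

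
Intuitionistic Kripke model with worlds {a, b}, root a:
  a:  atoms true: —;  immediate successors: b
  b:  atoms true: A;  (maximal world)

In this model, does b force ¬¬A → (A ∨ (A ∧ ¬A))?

b ⊩ ¬¬A → (A ∨ (A ∧ ¬A)): every world accessible from b that forces ¬¬A (namely b) also forces A ∨ (A ∧ ¬A).

Yes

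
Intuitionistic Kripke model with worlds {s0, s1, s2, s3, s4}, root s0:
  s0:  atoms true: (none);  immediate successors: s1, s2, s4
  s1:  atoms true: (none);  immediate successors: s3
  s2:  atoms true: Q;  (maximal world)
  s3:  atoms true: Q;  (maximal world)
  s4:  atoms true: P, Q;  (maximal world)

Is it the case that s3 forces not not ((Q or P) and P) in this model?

s3 does not force not not ((Q or P) and P) since s3 is accessible from s3 and s3 forces not ((Q or P) and P).
s3 forces not ((Q or P) and P): no world accessible from s3 forces (Q or P) and P.

No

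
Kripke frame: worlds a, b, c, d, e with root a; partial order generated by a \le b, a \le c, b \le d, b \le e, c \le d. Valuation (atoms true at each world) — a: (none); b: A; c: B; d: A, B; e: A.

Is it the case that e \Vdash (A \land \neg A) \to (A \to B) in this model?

e \Vdash (A \land \neg A) \to (A \to B) vacuously: no world accessible from e forces the antecedent A \land \neg A.

Yes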